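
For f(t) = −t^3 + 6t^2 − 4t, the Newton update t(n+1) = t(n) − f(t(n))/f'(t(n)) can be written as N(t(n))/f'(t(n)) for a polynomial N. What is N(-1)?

f'(t) = −3t^2 + 12t − 4.
N(t) = t·f'(t) − f(t) = t·(−3t^2 + 12t − 4) − (−t^3 + 6t^2 − 4t) = −2t^3 + 6t^2.
N(-1) = 8.

8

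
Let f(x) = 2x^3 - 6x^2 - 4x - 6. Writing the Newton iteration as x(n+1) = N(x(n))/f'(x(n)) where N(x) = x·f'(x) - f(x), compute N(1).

4

f'(x) = 6x^2 - 12x - 4.
N(x) = x·f'(x) - f(x) = x·(6x^2 - 12x - 4) - (2x^3 - 6x^2 - 4x - 6) = 4x^3 - 6x^2 + 6.
N(1) = 4.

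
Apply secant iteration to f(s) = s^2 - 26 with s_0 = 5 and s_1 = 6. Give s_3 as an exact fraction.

f(5) = -1, f(6) = 10. s_2 = 6 - 10·(6 - 5)/(10 - (-1)) = 56/11.
f(6) = 10, f(56/11) = -10/121. s_3 = (56/11) - (-10/121)·((56/11) - 6)/((-10/121) - 10) = 311/61.

311/61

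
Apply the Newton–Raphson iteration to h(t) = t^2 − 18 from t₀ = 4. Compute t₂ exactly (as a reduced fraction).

h'(t) = 2t.
h(4) = −2, h'(4) = 8, so t₁ = 4 − (−2)/8 = 17/4.
h(17/4) = 1/16, h'(17/4) = 17/2, so t₂ = (17/4) − (1/16)/(17/2) = 577/136.

577/136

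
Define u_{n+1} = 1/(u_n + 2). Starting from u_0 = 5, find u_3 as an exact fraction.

15/37

u_1 = 1/(5 + 2) = 1/7.
u_2 = 1/(1/7 + 2) = 7/15.
u_3 = 1/(7/15 + 2) = 15/37.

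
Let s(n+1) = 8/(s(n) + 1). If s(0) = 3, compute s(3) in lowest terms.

s(1) = 8/(3 + 1) = 2.
s(2) = 8/(2 + 1) = 8/3.
s(3) = 8/(8/3 + 1) = 24/11.

24/11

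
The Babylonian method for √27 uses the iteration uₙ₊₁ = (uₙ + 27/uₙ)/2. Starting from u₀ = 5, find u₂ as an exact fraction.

u₁ = (5 + 27/5)/2 = 26/5.
u₂ = (26/5 + 27/(26/5))/2 = 1351/260.

1351/260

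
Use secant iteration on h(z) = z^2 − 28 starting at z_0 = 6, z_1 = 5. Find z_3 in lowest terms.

h(6) = 8, h(5) = −3. z_2 = 5 − (−3)·(5 − 6)/((−3) − 8) = 58/11.
h(5) = −3, h(58/11) = −24/121. z_3 = (58/11) − (−24/121)·((58/11) − 5)/((−24/121) − (−3)) = 598/113.

598/113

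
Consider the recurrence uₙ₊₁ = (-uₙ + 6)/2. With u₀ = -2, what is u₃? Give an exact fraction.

5/2

u₁ = (-(-2) + 6)/2 = 4.
u₂ = (-4 + 6)/2 = 1.
u₃ = (-1 + 6)/2 = 5/2.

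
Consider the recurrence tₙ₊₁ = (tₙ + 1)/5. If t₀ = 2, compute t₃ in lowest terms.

t₁ = (2 + 1)/5 = 3/5.
t₂ = ((3/5) + 1)/5 = 8/25.
t₃ = ((8/25) + 1)/5 = 33/125.

33/125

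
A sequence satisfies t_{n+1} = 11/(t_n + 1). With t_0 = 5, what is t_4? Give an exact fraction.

913/270

t_1 = 11/(5 + 1) = 11/6.
t_2 = 11/(11/6 + 1) = 66/17.
t_3 = 11/(66/17 + 1) = 187/83.
t_4 = 11/(187/83 + 1) = 913/270.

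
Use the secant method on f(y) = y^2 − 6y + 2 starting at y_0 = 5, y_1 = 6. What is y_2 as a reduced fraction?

f(5) = −3, f(6) = 2. y_2 = 6 − 2·(6 − 5)/(2 − (−3)) = 28/5.

28/5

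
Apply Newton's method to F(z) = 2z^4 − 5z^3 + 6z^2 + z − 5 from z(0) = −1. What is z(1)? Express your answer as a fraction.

F'(z) = 8z^3 − 15z^2 + 12z + 1.
F(−1) = 7, F'(−1) = −34, so z(1) = (−1) − 7/(−34) = −27/34.

−27/34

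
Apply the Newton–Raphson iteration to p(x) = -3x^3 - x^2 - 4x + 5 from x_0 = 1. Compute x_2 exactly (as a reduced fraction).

p'(x) = -9x^2 - 2x - 4.
p(1) = -3, p'(1) = -15, so x_1 = 1 - (-3)/(-15) = 4/5.
p(4/5) = -47/125, p'(4/5) = -284/25, so x_2 = (4/5) - (-47/125)/(-284/25) = 1089/1420.

1089/1420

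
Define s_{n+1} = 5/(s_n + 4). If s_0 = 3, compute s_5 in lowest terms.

4165/4167

s_1 = 5/(3 + 4) = 5/7.
s_2 = 5/(5/7 + 4) = 35/33.
s_3 = 5/(35/33 + 4) = 165/167.
s_4 = 5/(165/167 + 4) = 835/833.
s_5 = 5/(835/833 + 4) = 4165/4167.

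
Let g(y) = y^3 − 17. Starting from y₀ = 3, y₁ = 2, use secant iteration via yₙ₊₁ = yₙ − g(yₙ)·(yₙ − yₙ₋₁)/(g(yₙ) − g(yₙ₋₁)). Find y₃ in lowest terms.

g(3) = 10, g(2) = −9. y₂ = 2 − (−9)·(2 − 3)/((−9) − 10) = 47/19.
g(2) = −9, g(47/19) = −12780/6859. y₃ = (47/19) − (−12780/6859)·((47/19) − 2)/((−12780/6859) − (−9)) = 4709/1813.

4709/1813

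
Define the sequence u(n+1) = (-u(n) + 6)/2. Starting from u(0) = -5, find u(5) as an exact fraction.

71/32

u(1) = (-(-5) + 6)/2 = 11/2.
u(2) = (-(11/2) + 6)/2 = 1/4.
u(3) = (-(1/4) + 6)/2 = 23/8.
u(4) = (-(23/8) + 6)/2 = 25/16.
u(5) = (-(25/16) + 6)/2 = 71/32.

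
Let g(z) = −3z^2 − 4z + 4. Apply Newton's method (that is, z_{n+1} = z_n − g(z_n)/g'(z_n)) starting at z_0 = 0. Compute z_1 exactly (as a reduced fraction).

1

g'(z) = −6z − 4.
g(0) = 4, g'(0) = −4, so z_1 = 0 − 4/(−4) = 1.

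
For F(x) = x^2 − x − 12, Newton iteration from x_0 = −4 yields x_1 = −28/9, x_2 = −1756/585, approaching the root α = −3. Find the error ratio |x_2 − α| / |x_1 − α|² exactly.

9/65

x_1 − α = −28/9 − (−3) = −28/9 + 3 = −1/9, so |x_1 − α| = 1/9.
x_2 − α = −1756/585 − (−3) = −1756/585 + 3 = −1/585, so |x_2 − α| = 1/585.
|x_1 − α|² = 1/81.
Ratio = (1/585) / (1/81) = 9/65.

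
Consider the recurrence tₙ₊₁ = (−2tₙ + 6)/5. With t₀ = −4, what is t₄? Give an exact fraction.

458/625

t₁ = (−2·(−4) + 6)/5 = 14/5.
t₂ = (−2·(14/5) + 6)/5 = 2/25.
t₃ = (−2·(2/25) + 6)/5 = 146/125.
t₄ = (−2·(146/125) + 6)/5 = 458/625.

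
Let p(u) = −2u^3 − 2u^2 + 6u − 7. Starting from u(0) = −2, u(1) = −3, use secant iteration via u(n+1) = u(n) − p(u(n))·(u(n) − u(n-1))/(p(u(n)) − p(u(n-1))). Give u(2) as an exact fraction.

−5/2

p(−2) = −11, p(−3) = 11. u(2) = (−3) − 11·((−3) − (−2))/(11 − (−11)) = −5/2.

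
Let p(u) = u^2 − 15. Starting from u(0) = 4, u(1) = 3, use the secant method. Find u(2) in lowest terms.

p(4) = 1, p(3) = −6. u(2) = 3 − (−6)·(3 − 4)/((−6) − 1) = 27/7.

27/7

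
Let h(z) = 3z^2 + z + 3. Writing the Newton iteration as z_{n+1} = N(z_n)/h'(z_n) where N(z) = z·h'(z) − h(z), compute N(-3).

24

h'(z) = 6z + 1.
N(z) = z·h'(z) − h(z) = z·(6z + 1) − (3z^2 + z + 3) = 3z^2 − 3.
N(-3) = 24.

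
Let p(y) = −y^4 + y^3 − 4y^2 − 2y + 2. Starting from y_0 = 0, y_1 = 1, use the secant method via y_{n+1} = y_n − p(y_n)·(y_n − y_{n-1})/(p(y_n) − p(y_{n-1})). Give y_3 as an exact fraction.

91/199

p(0) = 2, p(1) = −4. y_2 = 1 − (−4)·(1 − 0)/((−4) − 2) = 1/3.
p(1) = −4, p(1/3) = 74/81. y_3 = (1/3) − (74/81)·((1/3) − 1)/((74/81) − (−4)) = 91/199.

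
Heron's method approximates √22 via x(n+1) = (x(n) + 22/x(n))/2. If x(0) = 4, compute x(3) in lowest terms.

1016657/216752

x(1) = (4 + 22/4)/2 = 19/4.
x(2) = (19/4 + 22/(19/4))/2 = 713/152.
x(3) = (713/152 + 22/(713/152))/2 = 1016657/216752.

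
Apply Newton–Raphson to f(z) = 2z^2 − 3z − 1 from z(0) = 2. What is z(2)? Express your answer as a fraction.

187/105

f'(z) = 4z − 3.
f(2) = 1, f'(2) = 5, so z(1) = 2 − 1/5 = 9/5.
f(9/5) = 2/25, f'(9/5) = 21/5, so z(2) = (9/5) − (2/25)/(21/5) = 187/105.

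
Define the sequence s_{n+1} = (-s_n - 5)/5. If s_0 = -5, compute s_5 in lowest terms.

-104/125

s_1 = (-(-5) - 5)/5 = 0.
s_2 = (-0 - 5)/5 = -1.
s_3 = (-(-1) - 5)/5 = -4/5.
s_4 = (-(-4/5) - 5)/5 = -21/25.
s_5 = (-(-21/25) - 5)/5 = -104/125.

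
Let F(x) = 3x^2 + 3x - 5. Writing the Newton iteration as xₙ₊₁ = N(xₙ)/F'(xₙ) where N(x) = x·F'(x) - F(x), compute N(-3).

32

F'(x) = 6x + 3.
N(x) = x·F'(x) - F(x) = x·(6x + 3) - (3x^2 + 3x - 5) = 3x^2 + 5.
N(-3) = 32.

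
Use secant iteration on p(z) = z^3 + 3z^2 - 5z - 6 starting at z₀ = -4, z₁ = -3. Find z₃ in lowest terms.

p(-4) = -2, p(-3) = 9. z₂ = (-3) - 9·((-3) - (-4))/(9 - (-2)) = -42/11.
p(-3) = 9, p(-42/11) = 1548/1331. z₃ = (-42/11) - (1548/1331)·((-42/11) - (-3))/((1548/1331) - 9) = -4566/1159.

-4566/1159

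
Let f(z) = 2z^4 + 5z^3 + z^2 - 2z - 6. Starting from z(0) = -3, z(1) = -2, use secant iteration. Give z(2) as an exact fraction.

f(-3) = 36, f(-2) = -6. z(2) = (-2) - (-6)·((-2) - (-3))/((-6) - 36) = -15/7.

-15/7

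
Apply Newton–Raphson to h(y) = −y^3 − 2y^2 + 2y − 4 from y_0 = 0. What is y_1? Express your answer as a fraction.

2

h'(y) = −3y^2 − 4y + 2.
h(0) = −4, h'(0) = 2, so y_1 = 0 − (−4)/2 = 2.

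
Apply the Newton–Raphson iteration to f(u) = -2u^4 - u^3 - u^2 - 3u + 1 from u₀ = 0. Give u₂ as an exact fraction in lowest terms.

17/58

f'(u) = -8u^3 - 3u^2 - 2u - 3.
f(0) = 1, f'(0) = -3, so u₁ = 0 - 1/(-3) = 1/3.
f(1/3) = -14/81, f'(1/3) = -116/27, so u₂ = (1/3) - (-14/81)/(-116/27) = 17/58.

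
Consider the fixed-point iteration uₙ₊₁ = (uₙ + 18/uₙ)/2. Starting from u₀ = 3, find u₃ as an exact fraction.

u₁ = (3 + 18/3)/2 = 9/2.
u₂ = (9/2 + 18/(9/2))/2 = 17/4.
u₃ = (17/4 + 18/(17/4))/2 = 577/136.

577/136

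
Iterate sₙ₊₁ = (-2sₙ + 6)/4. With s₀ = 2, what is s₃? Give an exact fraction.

7/8

s₁ = (-2·2 + 6)/4 = 1/2.
s₂ = (-2·(1/2) + 6)/4 = 5/4.
s₃ = (-2·(5/4) + 6)/4 = 7/8.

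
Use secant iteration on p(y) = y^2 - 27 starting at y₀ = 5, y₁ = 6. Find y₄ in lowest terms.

1351/260

p(5) = -2, p(6) = 9. y₂ = 6 - 9·(6 - 5)/(9 - (-2)) = 57/11.
p(6) = 9, p(57/11) = -18/121. y₃ = (57/11) - (-18/121)·((57/11) - 6)/((-18/121) - 9) = 213/41.
p(57/11) = -18/121, p(213/41) = -18/1681. y₄ = (213/41) - (-18/1681)·((213/41) - (57/11))/((-18/1681) - (-18/121)) = 1351/260.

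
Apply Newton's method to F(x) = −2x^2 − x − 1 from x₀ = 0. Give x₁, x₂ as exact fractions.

F'(x) = −4x − 1.
F(0) = −1, F'(0) = −1, so x₁ = 0 − (−1)/(−1) = −1.
F(−1) = −2, F'(−1) = 3, so x₂ = (−1) − (−2)/3 = −1/3.

x₁ = −1, x₂ = −1/3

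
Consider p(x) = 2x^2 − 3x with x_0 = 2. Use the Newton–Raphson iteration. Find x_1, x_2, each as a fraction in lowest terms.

p'(x) = 4x − 3.
p(2) = 2, p'(2) = 5, so x_1 = 2 − 2/5 = 8/5.
p(8/5) = 8/25, p'(8/5) = 17/5, so x_2 = (8/5) − (8/25)/(17/5) = 128/85.

x_1 = 8/5, x_2 = 128/85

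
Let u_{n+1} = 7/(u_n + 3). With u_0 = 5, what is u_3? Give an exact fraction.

217/149

u_1 = 7/(5 + 3) = 7/8.
u_2 = 7/(7/8 + 3) = 56/31.
u_3 = 7/(56/31 + 3) = 217/149.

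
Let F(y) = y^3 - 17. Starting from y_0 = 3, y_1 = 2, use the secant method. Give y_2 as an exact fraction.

47/19

F(3) = 10, F(2) = -9. y_2 = 2 - (-9)·(2 - 3)/((-9) - 10) = 47/19.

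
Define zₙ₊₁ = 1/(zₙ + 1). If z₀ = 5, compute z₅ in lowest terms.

20/33

z₁ = 1/(5 + 1) = 1/6.
z₂ = 1/(1/6 + 1) = 6/7.
z₃ = 1/(6/7 + 1) = 7/13.
z₄ = 1/(7/13 + 1) = 13/20.
z₅ = 1/(13/20 + 1) = 20/33.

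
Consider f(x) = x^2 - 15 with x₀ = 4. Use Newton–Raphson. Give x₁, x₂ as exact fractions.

x₁ = 31/8, x₂ = 1921/496

f'(x) = 2x.
f(4) = 1, f'(4) = 8, so x₁ = 4 - 1/8 = 31/8.
f(31/8) = 1/64, f'(31/8) = 31/4, so x₂ = (31/8) - (1/64)/(31/4) = 1921/496.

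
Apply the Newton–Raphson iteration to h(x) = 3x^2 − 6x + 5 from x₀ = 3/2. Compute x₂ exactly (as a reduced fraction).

h'(x) = 6x − 6.
h(3/2) = 11/4, h'(3/2) = 3, so x₁ = (3/2) − (11/4)/3 = 7/12.
h(7/12) = 121/48, h'(7/12) = −5/2, so x₂ = (7/12) − (121/48)/(−5/2) = 191/120.

191/120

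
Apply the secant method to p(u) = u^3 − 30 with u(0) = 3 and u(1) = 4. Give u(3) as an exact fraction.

80271/25886

p(3) = −3, p(4) = 34. u(2) = 4 − 34·(4 − 3)/(34 − (−3)) = 114/37.
p(4) = 34, p(114/37) = −38046/50653. u(3) = (114/37) − (−38046/50653)·((114/37) − 4)/((−38046/50653) − 34) = 80271/25886.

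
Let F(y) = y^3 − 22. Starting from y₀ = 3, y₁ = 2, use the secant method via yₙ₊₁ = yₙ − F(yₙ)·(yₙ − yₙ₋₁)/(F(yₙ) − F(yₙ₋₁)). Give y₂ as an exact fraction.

52/19

F(3) = 5, F(2) = −14. y₂ = 2 − (−14)·(2 − 3)/((−14) − 5) = 52/19.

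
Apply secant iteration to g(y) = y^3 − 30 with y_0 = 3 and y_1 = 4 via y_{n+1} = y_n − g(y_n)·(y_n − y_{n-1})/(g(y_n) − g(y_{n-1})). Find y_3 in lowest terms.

g(3) = −3, g(4) = 34. y_2 = 4 − 34·(4 − 3)/(34 − (−3)) = 114/37.
g(4) = 34, g(114/37) = −38046/50653. y_3 = (114/37) − (−38046/50653)·((114/37) − 4)/((−38046/50653) − 34) = 80271/25886.

80271/25886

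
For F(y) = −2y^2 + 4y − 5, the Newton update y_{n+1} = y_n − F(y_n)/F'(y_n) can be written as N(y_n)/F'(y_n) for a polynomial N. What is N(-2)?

−3

F'(y) = −4y + 4.
N(y) = y·F'(y) − F(y) = y·(−4y + 4) − (−2y^2 + 4y − 5) = −2y^2 + 5.
N(-2) = −3.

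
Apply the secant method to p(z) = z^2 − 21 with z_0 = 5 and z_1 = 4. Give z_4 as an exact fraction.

14513/3167

p(5) = 4, p(4) = −5. z_2 = 4 − (−5)·(4 − 5)/((−5) − 4) = 41/9.
p(4) = −5, p(41/9) = −20/81. z_3 = (41/9) − (−20/81)·((41/9) − 4)/((−20/81) − (−5)) = 353/77.
p(41/9) = −20/81, p(353/77) = 100/5929. z_4 = (353/77) − (100/5929)·((353/77) − (41/9))/((100/5929) − (−20/81)) = 14513/3167.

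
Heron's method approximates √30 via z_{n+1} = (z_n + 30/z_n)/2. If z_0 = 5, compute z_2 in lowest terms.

z_1 = (5 + 30/5)/2 = 11/2.
z_2 = (11/2 + 30/(11/2))/2 = 241/44.

241/44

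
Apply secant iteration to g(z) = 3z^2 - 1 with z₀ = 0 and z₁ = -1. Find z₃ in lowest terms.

g(0) = -1, g(-1) = 2. z₂ = (-1) - 2·((-1) - 0)/(2 - (-1)) = -1/3.
g(-1) = 2, g(-1/3) = -2/3. z₃ = (-1/3) - (-2/3)·((-1/3) - (-1))/((-2/3) - 2) = -1/2.

-1/2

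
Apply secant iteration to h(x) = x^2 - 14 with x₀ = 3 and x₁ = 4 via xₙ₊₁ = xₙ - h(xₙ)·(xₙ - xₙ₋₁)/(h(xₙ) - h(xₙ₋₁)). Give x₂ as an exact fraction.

h(3) = -5, h(4) = 2. x₂ = 4 - 2·(4 - 3)/(2 - (-5)) = 26/7.

26/7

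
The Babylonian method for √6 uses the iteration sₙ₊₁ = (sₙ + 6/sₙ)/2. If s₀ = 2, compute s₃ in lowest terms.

4801/1960

s₁ = (2 + 6/2)/2 = 5/2.
s₂ = (5/2 + 6/(5/2))/2 = 49/20.
s₃ = (49/20 + 6/(49/20))/2 = 4801/1960.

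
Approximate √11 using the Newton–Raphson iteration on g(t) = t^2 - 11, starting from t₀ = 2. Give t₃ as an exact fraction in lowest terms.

g'(t) = 2t.
g(2) = -7, g'(2) = 4, so t₁ = 2 - (-7)/4 = 15/4.
g(15/4) = 49/16, g'(15/4) = 15/2, so t₂ = (15/4) - (49/16)/(15/2) = 401/120.
g(401/120) = 2401/14400, g'(401/120) = 401/60, so t₃ = (401/120) - (2401/14400)/(401/60) = 319201/96240.

319201/96240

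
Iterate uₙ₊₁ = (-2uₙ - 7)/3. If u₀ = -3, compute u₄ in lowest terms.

-139/81

u₁ = (-2·(-3) - 7)/3 = -1/3.
u₂ = (-2·(-1/3) - 7)/3 = -19/9.
u₃ = (-2·(-19/9) - 7)/3 = -25/27.
u₄ = (-2·(-25/27) - 7)/3 = -139/81.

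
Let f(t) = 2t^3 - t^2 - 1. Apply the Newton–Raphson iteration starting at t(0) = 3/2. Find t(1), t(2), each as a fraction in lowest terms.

f'(t) = 6t^2 - 2t.
f(3/2) = 7/2, f'(3/2) = 21/2, so t(1) = (3/2) - (7/2)/(21/2) = 7/6.
f(7/6) = 22/27, f'(7/6) = 35/6, so t(2) = (7/6) - (22/27)/(35/6) = 647/630.

t(1) = 7/6, t(2) = 647/630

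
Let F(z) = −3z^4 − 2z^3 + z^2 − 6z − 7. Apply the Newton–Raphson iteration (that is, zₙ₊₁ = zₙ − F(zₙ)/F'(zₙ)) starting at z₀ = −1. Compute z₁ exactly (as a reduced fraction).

F'(z) = −12z^3 − 6z^2 + 2z − 6.
F(−1) = −1, F'(−1) = −2, so z₁ = (−1) − (−1)/(−2) = −3/2.

−3/2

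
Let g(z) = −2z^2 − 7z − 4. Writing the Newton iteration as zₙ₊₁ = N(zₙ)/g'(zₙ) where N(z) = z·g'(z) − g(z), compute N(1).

g'(z) = −4z − 7.
N(z) = z·g'(z) − g(z) = z·(−4z − 7) − (−2z^2 − 7z − 4) = −2z^2 + 4.
N(1) = 2.

2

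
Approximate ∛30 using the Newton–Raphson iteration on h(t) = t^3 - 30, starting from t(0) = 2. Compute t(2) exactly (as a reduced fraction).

h'(t) = 3t^2.
h(2) = -22, h'(2) = 12, so t(1) = 2 - (-22)/12 = 23/6.
h(23/6) = 5687/216, h'(23/6) = 529/12, so t(2) = (23/6) - (5687/216)/(529/12) = 15407/4761.

15407/4761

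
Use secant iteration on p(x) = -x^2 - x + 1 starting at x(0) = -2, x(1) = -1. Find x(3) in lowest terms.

-5/3

p(-2) = -1, p(-1) = 1. x(2) = (-1) - 1·((-1) - (-2))/(1 - (-1)) = -3/2.
p(-1) = 1, p(-3/2) = 1/4. x(3) = (-3/2) - (1/4)·((-3/2) - (-1))/((1/4) - 1) = -5/3.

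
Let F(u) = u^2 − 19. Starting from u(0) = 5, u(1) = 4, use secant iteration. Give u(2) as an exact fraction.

F(5) = 6, F(4) = −3. u(2) = 4 − (−3)·(4 − 5)/((−3) − 6) = 13/3.

13/3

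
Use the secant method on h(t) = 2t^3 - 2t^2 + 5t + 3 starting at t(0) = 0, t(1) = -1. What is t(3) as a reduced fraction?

h(0) = 3, h(-1) = -6. t(2) = (-1) - (-6)·((-1) - 0)/((-6) - 3) = -1/3.
h(-1) = -6, h(-1/3) = 28/27. t(3) = (-1/3) - (28/27)·((-1/3) - (-1))/((28/27) - (-6)) = -41/95.

-41/95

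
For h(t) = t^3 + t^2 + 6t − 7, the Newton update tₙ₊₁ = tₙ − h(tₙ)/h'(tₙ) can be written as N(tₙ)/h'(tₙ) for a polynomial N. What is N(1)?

h'(t) = 3t^2 + 2t + 6.
N(t) = t·h'(t) − h(t) = t·(3t^2 + 2t + 6) − (t^3 + t^2 + 6t − 7) = 2t^3 + t^2 + 7.
N(1) = 10.

10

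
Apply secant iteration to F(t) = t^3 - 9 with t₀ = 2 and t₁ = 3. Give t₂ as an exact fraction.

F(2) = -1, F(3) = 18. t₂ = 3 - 18·(3 - 2)/(18 - (-1)) = 39/19.

39/19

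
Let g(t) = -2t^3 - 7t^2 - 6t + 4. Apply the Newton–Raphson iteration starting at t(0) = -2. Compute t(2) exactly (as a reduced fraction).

g'(t) = -6t^2 - 14t - 6.
g(-2) = 4, g'(-2) = -2, so t(1) = (-2) - 4/(-2) = 0.
g(0) = 4, g'(0) = -6, so t(2) = 0 - 4/(-6) = 2/3.

2/3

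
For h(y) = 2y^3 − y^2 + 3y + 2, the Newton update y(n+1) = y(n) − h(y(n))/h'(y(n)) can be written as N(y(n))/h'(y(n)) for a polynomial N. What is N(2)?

26

h'(y) = 6y^2 − 2y + 3.
N(y) = y·h'(y) − h(y) = y·(6y^2 − 2y + 3) − (2y^3 − y^2 + 3y + 2) = 4y^3 − y^2 − 2.
N(2) = 26.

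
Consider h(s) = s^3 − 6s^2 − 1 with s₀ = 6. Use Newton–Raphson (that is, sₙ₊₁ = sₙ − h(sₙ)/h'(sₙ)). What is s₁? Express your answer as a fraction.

217/36

h'(s) = 3s^2 − 12s.
h(6) = −1, h'(6) = 36, so s₁ = 6 − (−1)/36 = 217/36.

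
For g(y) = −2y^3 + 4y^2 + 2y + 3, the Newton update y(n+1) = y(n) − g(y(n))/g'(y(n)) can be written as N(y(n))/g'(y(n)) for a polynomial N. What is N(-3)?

141

g'(y) = −6y^2 + 8y + 2.
N(y) = y·g'(y) − g(y) = y·(−6y^2 + 8y + 2) − (−2y^3 + 4y^2 + 2y + 3) = −4y^3 + 4y^2 − 3.
N(-3) = 141.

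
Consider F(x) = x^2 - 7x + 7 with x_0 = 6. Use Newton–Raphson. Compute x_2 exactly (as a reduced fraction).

F'(x) = 2x - 7.
F(6) = 1, F'(6) = 5, so x_1 = 6 - 1/5 = 29/5.
F(29/5) = 1/25, F'(29/5) = 23/5, so x_2 = (29/5) - (1/25)/(23/5) = 666/115.

666/115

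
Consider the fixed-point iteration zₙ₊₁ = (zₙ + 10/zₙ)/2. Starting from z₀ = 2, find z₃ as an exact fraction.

15761/4984

z₁ = (2 + 10/2)/2 = 7/2.
z₂ = (7/2 + 10/(7/2))/2 = 89/28.
z₃ = (89/28 + 10/(89/28))/2 = 15761/4984.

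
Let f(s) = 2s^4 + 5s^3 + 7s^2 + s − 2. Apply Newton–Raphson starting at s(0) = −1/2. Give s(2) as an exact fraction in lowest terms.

−966403/1184586

f'(s) = 8s^3 + 15s^2 + 14s + 1.
f(−1/2) = −5/4, f'(−1/2) = −13/4, so s(1) = (−1/2) − (−5/4)/(−13/4) = −23/26.
f(−23/26) = 20375/57122, f'(−23/26) = −45561/8788, so s(2) = (−23/26) − (20375/57122)/(−45561/8788) = −966403/1184586.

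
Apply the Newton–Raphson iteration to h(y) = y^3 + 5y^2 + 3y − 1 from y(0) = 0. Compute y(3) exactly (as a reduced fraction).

h'(y) = 3y^2 + 10y + 3.
h(0) = −1, h'(0) = 3, so y(1) = 0 − (−1)/3 = 1/3.
h(1/3) = 16/27, h'(1/3) = 20/3, so y(2) = (1/3) − (16/27)/(20/3) = 11/45.
h(11/45) = 4256/91125, h'(11/45) = 3796/675, so y(3) = (11/45) − (4256/91125)/(3796/675) = 30253/128115.

30253/128115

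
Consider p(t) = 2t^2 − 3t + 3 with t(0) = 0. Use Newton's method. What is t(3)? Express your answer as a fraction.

p'(t) = 4t − 3.
p(0) = 3, p'(0) = −3, so t(1) = 0 − 3/(−3) = 1.
p(1) = 2, p'(1) = 1, so t(2) = 1 − 2/1 = −1.
p(−1) = 8, p'(−1) = −7, so t(3) = (−1) − 8/(−7) = 1/7.

1/7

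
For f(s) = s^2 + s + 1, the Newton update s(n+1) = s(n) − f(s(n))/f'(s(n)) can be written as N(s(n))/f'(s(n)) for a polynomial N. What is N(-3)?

f'(s) = 2s + 1.
N(s) = s·f'(s) − f(s) = s·(2s + 1) − (s^2 + s + 1) = s^2 − 1.
N(-3) = 8.

8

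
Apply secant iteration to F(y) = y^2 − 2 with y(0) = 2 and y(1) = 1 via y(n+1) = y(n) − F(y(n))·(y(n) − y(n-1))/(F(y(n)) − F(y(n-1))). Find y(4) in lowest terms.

41/29

F(2) = 2, F(1) = −1. y(2) = 1 − (−1)·(1 − 2)/((−1) − 2) = 4/3.
F(1) = −1, F(4/3) = −2/9. y(3) = (4/3) − (−2/9)·((4/3) − 1)/((−2/9) − (−1)) = 10/7.
F(4/3) = −2/9, F(10/7) = 2/49. y(4) = (10/7) − (2/49)·((10/7) − (4/3))/((2/49) − (−2/9)) = 41/29.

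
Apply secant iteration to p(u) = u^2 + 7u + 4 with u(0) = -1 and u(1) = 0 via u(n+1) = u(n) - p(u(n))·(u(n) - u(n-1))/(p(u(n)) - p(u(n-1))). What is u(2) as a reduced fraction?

-2/3

p(-1) = -2, p(0) = 4. u(2) = 0 - 4·(0 - (-1))/(4 - (-2)) = -2/3.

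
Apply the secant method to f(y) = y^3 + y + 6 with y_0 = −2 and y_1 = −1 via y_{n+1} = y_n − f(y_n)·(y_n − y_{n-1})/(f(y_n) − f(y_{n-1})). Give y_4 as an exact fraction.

f(−2) = −4, f(−1) = 4. y_2 = (−1) − 4·((−1) − (−2))/(4 − (−4)) = −3/2.
f(−1) = 4, f(−3/2) = 9/8. y_3 = (−3/2) − (9/8)·((−3/2) − (−1))/((9/8) − 4) = −39/23.
f(−3/2) = 9/8, f(−39/23) = −6948/12167. y_4 = (−39/23) − (−6948/12167)·((−39/23) − (−3/2))/((−6948/12167) − (9/8)) = −29895/18343.

−29895/18343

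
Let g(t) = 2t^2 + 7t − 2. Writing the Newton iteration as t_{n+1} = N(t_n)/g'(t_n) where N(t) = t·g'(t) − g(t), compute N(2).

10

g'(t) = 4t + 7.
N(t) = t·g'(t) − g(t) = t·(4t + 7) − (2t^2 + 7t − 2) = 2t^2 + 2.
N(2) = 10.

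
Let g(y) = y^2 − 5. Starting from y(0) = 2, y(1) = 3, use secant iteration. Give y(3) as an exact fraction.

29/13

g(2) = −1, g(3) = 4. y(2) = 3 − 4·(3 − 2)/(4 − (−1)) = 11/5.
g(3) = 4, g(11/5) = −4/25. y(3) = (11/5) − (−4/25)·((11/5) − 3)/((−4/25) − 4) = 29/13.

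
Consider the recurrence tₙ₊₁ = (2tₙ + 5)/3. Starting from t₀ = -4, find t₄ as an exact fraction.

t₁ = (2·(-4) + 5)/3 = -1.
t₂ = (2·(-1) + 5)/3 = 1.
t₃ = (2·1 + 5)/3 = 7/3.
t₄ = (2·(7/3) + 5)/3 = 29/9.

29/9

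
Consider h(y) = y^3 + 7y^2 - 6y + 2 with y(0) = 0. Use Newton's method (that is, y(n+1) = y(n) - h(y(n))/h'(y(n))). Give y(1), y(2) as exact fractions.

h'(y) = 3y^2 + 14y - 6.
h(0) = 2, h'(0) = -6, so y(1) = 0 - 2/(-6) = 1/3.
h(1/3) = 22/27, h'(1/3) = -1, so y(2) = (1/3) - (22/27)/(-1) = 31/27.

y(1) = 1/3, y(2) = 31/27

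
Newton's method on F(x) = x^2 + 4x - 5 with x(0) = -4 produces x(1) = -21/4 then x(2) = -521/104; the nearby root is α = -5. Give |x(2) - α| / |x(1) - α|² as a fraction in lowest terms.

2/13

x(1) - α = -21/4 - (-5) = -21/4 + 5 = -1/4, so |x(1) - α| = 1/4.
x(2) - α = -521/104 - (-5) = -521/104 + 5 = -1/104, so |x(2) - α| = 1/104.
|x(1) - α|² = 1/16.
Ratio = (1/104) / (1/16) = 2/13.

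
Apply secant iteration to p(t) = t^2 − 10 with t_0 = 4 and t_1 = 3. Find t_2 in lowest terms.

p(4) = 6, p(3) = −1. t_2 = 3 − (−1)·(3 − 4)/((−1) − 6) = 22/7.

22/7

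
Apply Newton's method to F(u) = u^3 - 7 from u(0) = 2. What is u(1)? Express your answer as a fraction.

23/12

F'(u) = 3u^2.
F(2) = 1, F'(2) = 12, so u(1) = 2 - 1/12 = 23/12.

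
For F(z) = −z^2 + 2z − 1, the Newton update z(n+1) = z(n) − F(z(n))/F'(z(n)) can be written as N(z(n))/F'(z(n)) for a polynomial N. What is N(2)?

F'(z) = −2z + 2.
N(z) = z·F'(z) − F(z) = z·(−2z + 2) − (−z^2 + 2z − 1) = −z^2 + 1.
N(2) = −3.

−3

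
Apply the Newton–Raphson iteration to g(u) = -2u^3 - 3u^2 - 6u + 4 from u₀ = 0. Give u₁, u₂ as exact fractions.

u₁ = 2/3, u₂ = 88/171

g'(u) = -6u^2 - 6u - 6.
g(0) = 4, g'(0) = -6, so u₁ = 0 - 4/(-6) = 2/3.
g(2/3) = -52/27, g'(2/3) = -38/3, so u₂ = (2/3) - (-52/27)/(-38/3) = 88/171.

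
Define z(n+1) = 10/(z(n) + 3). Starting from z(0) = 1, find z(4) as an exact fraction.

530/269

z(1) = 10/(1 + 3) = 5/2.
z(2) = 10/(5/2 + 3) = 20/11.
z(3) = 10/(20/11 + 3) = 110/53.
z(4) = 10/(110/53 + 3) = 530/269.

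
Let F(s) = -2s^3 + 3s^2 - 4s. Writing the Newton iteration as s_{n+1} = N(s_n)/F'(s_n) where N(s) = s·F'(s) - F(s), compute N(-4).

F'(s) = -6s^2 + 6s - 4.
N(s) = s·F'(s) - F(s) = s·(-6s^2 + 6s - 4) - (-2s^3 + 3s^2 - 4s) = -4s^3 + 3s^2.
N(-4) = 304.

304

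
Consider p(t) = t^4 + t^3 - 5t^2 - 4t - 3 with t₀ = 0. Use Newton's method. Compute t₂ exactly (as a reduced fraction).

75/896

p'(t) = 4t^3 + 3t^2 - 10t - 4.
p(0) = -3, p'(0) = -4, so t₁ = 0 - (-3)/(-4) = -3/4.
p(-3/4) = -747/256, p'(-3/4) = 7/2, so t₂ = (-3/4) - (-747/256)/(7/2) = 75/896.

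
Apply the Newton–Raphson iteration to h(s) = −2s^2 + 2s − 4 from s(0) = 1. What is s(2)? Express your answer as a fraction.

1/3

h'(s) = −4s + 2.
h(1) = −4, h'(1) = −2, so s(1) = 1 − (−4)/(−2) = −1.
h(−1) = −8, h'(−1) = 6, so s(2) = (−1) − (−8)/6 = 1/3.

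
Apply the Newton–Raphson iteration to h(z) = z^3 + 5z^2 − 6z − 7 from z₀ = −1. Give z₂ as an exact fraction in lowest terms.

−19879/26182

h'(z) = 3z^2 + 10z − 6.
h(−1) = 3, h'(−1) = −13, so z₁ = (−1) − 3/(−13) = −10/13.
h(−10/13) = 261/2197, h'(−10/13) = −2014/169, so z₂ = (−10/13) − (261/2197)/(−2014/169) = −19879/26182.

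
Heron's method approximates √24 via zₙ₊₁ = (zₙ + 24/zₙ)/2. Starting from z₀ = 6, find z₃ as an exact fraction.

4801/980

z₁ = (6 + 24/6)/2 = 5.
z₂ = (5 + 24/5)/2 = 49/10.
z₃ = (49/10 + 24/(49/10))/2 = 4801/980.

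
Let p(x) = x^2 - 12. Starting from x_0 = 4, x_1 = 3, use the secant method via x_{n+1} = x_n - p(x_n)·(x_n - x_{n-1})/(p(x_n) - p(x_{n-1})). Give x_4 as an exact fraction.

627/181

p(4) = 4, p(3) = -3. x_2 = 3 - (-3)·(3 - 4)/((-3) - 4) = 24/7.
p(3) = -3, p(24/7) = -12/49. x_3 = (24/7) - (-12/49)·((24/7) - 3)/((-12/49) - (-3)) = 52/15.
p(24/7) = -12/49, p(52/15) = 4/225. x_4 = (52/15) - (4/225)·((52/15) - (24/7))/((4/225) - (-12/49)) = 627/181.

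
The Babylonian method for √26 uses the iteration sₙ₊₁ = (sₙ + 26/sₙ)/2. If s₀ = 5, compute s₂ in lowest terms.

s₁ = (5 + 26/5)/2 = 51/10.
s₂ = (51/10 + 26/(51/10))/2 = 5201/1020.

5201/1020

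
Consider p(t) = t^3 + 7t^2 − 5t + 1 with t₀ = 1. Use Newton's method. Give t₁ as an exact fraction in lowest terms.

2/3

p'(t) = 3t^2 + 14t − 5.
p(1) = 4, p'(1) = 12, so t₁ = 1 − 4/12 = 2/3.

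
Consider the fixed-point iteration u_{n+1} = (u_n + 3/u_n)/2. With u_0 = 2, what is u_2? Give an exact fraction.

97/56

u_1 = (2 + 3/2)/2 = 7/4.
u_2 = (7/4 + 3/(7/4))/2 = 97/56.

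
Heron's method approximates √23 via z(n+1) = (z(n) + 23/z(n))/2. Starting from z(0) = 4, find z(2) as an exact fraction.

z(1) = (4 + 23/4)/2 = 39/8.
z(2) = (39/8 + 23/(39/8))/2 = 2993/624.

2993/624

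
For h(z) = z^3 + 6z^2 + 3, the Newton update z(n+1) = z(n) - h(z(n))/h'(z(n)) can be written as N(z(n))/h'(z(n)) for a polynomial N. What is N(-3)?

h'(z) = 3z^2 + 12z.
N(z) = z·h'(z) - h(z) = z·(3z^2 + 12z) - (z^3 + 6z^2 + 3) = 2z^3 + 6z^2 - 3.
N(-3) = -3.

-3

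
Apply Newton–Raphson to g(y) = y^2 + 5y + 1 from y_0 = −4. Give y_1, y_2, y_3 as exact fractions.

g'(y) = 2y + 5.
g(−4) = −3, g'(−4) = −3, so y_1 = (−4) − (−3)/(−3) = −5.
g(−5) = 1, g'(−5) = −5, so y_2 = (−5) − 1/(−5) = −24/5.
g(−24/5) = 1/25, g'(−24/5) = −23/5, so y_3 = (−24/5) − (1/25)/(−23/5) = −551/115.

y_1 = −5, y_2 = −24/5, y_3 = −551/115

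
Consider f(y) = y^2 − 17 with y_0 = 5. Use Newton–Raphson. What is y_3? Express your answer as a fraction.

f'(y) = 2y.
f(5) = 8, f'(5) = 10, so y_1 = 5 − 8/10 = 21/5.
f(21/5) = 16/25, f'(21/5) = 42/5, so y_2 = (21/5) − (16/25)/(42/5) = 433/105.
f(433/105) = 64/11025, f'(433/105) = 866/105, so y_3 = (433/105) − (64/11025)/(866/105) = 187457/45465.

187457/45465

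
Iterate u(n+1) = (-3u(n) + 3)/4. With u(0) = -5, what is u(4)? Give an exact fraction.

u(1) = (-3·(-5) + 3)/4 = 9/2.
u(2) = (-3·(9/2) + 3)/4 = -21/8.
u(3) = (-3·(-21/8) + 3)/4 = 87/32.
u(4) = (-3·(87/32) + 3)/4 = -165/128.

-165/128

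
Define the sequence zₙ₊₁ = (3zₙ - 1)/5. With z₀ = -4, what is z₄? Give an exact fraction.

z₁ = (3·(-4) - 1)/5 = -13/5.
z₂ = (3·(-13/5) - 1)/5 = -44/25.
z₃ = (3·(-44/25) - 1)/5 = -157/125.
z₄ = (3·(-157/125) - 1)/5 = -596/625.

-596/625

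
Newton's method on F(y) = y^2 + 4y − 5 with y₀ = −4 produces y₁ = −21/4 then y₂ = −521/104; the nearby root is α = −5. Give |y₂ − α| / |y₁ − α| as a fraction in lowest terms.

y₁ − α = −21/4 − (−5) = −21/4 + 5 = −1/4, so |y₁ − α| = 1/4.
y₂ − α = −521/104 − (−5) = −521/104 + 5 = −1/104, so |y₂ − α| = 1/104.
Ratio = (1/104) / (1/4) = 1/26.

1/26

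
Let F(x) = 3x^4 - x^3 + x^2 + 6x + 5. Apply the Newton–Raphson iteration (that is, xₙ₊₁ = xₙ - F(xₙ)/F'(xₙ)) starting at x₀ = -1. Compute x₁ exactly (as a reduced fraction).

F'(x) = 12x^3 - 3x^2 + 2x + 6.
F(-1) = 4, F'(-1) = -11, so x₁ = (-1) - 4/(-11) = -7/11.

-7/11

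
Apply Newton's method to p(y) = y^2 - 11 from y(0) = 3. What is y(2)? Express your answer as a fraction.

199/60

p'(y) = 2y.
p(3) = -2, p'(3) = 6, so y(1) = 3 - (-2)/6 = 10/3.
p(10/3) = 1/9, p'(10/3) = 20/3, so y(2) = (10/3) - (1/9)/(20/3) = 199/60.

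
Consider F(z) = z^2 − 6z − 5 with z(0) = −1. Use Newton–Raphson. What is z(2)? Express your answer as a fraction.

−89/120

F'(z) = 2z − 6.
F(−1) = 2, F'(−1) = −8, so z(1) = (−1) − 2/(−8) = −3/4.
F(−3/4) = 1/16, F'(−3/4) = −15/2, so z(2) = (−3/4) − (1/16)/(−15/2) = −89/120.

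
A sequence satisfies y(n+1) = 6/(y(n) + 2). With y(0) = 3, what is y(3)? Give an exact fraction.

48/31

y(1) = 6/(3 + 2) = 6/5.
y(2) = 6/(6/5 + 2) = 15/8.
y(3) = 6/(15/8 + 2) = 48/31.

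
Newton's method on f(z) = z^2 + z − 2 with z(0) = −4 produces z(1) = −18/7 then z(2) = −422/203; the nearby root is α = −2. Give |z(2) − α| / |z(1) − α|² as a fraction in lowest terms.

z(1) − α = −18/7 − (−2) = −18/7 + 2 = −4/7, so |z(1) − α| = 4/7.
z(2) − α = −422/203 − (−2) = −422/203 + 2 = −16/203, so |z(2) − α| = 16/203.
|z(1) − α|² = 16/49.
Ratio = (16/203) / (16/49) = 7/29.

7/29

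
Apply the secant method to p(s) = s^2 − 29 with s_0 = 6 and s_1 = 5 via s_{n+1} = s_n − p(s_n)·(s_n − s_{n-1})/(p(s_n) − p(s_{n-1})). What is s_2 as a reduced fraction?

59/11

p(6) = 7, p(5) = −4. s_2 = 5 − (−4)·(5 − 6)/((−4) − 7) = 59/11.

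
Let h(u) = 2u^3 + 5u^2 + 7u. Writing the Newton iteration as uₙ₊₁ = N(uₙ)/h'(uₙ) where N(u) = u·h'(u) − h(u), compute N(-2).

−12

h'(u) = 6u^2 + 10u + 7.
N(u) = u·h'(u) − h(u) = u·(6u^2 + 10u + 7) − (2u^3 + 5u^2 + 7u) = 4u^3 + 5u^2.
N(-2) = −12.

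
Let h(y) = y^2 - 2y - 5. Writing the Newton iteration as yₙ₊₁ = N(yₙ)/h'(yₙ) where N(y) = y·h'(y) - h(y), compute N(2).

9

h'(y) = 2y - 2.
N(y) = y·h'(y) - h(y) = y·(2y - 2) - (y^2 - 2y - 5) = y^2 + 5.
N(2) = 9.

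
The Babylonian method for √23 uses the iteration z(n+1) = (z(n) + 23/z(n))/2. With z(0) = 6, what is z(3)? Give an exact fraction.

92261137/19237776

z(1) = (6 + 23/6)/2 = 59/12.
z(2) = (59/12 + 23/(59/12))/2 = 6793/1416.
z(3) = (6793/1416 + 23/(6793/1416))/2 = 92261137/19237776.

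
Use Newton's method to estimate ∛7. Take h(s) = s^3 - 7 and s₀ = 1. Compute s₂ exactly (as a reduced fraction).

61/27

h'(s) = 3s^2.
h(1) = -6, h'(1) = 3, so s₁ = 1 - (-6)/3 = 3.
h(3) = 20, h'(3) = 27, so s₂ = 3 - 20/27 = 61/27.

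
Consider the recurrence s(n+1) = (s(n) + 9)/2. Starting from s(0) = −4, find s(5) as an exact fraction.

s(1) = ((−4) + 9)/2 = 5/2.
s(2) = ((5/2) + 9)/2 = 23/4.
s(3) = ((23/4) + 9)/2 = 59/8.
s(4) = ((59/8) + 9)/2 = 131/16.
s(5) = ((131/16) + 9)/2 = 275/32.

275/32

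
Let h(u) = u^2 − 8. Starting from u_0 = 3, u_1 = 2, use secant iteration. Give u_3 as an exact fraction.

h(3) = 1, h(2) = −4. u_2 = 2 − (−4)·(2 − 3)/((−4) − 1) = 14/5.
h(2) = −4, h(14/5) = −4/25. u_3 = (14/5) − (−4/25)·((14/5) − 2)/((−4/25) − (−4)) = 17/6.

17/6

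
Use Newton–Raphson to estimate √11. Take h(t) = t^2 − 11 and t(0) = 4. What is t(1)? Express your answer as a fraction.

27/8

h'(t) = 2t.
h(4) = 5, h'(4) = 8, so t(1) = 4 − 5/8 = 27/8.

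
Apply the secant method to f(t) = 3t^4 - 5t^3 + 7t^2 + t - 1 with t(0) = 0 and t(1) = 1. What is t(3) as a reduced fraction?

43/163

f(0) = -1, f(1) = 5. t(2) = 1 - 5·(1 - 0)/(5 - (-1)) = 1/6.
f(1) = 5, f(1/6) = -95/144. t(3) = (1/6) - (-95/144)·((1/6) - 1)/((-95/144) - 5) = 43/163.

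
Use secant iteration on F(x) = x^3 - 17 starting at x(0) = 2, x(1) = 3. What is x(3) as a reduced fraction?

F(2) = -9, F(3) = 10. x(2) = 3 - 10·(3 - 2)/(10 - (-9)) = 47/19.
F(3) = 10, F(47/19) = -12780/6859. x(3) = (47/19) - (-12780/6859)·((47/19) - 3)/((-12780/6859) - 10) = 20801/8137.

20801/8137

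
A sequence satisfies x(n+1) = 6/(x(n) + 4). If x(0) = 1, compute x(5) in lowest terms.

x(1) = 6/(1 + 4) = 6/5.
x(2) = 6/(6/5 + 4) = 15/13.
x(3) = 6/(15/13 + 4) = 78/67.
x(4) = 6/(78/67 + 4) = 201/173.
x(5) = 6/(201/173 + 4) = 1038/893.

1038/893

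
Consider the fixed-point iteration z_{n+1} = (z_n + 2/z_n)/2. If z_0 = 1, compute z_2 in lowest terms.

z_1 = (1 + 2/1)/2 = 3/2.
z_2 = (3/2 + 2/(3/2))/2 = 17/12.

17/12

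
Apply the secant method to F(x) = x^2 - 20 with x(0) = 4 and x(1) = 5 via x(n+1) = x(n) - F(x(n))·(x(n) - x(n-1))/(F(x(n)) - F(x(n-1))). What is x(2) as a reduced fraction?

40/9

F(4) = -4, F(5) = 5. x(2) = 5 - 5·(5 - 4)/(5 - (-4)) = 40/9.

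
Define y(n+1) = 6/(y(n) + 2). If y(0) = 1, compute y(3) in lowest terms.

12/7

y(1) = 6/(1 + 2) = 2.
y(2) = 6/(2 + 2) = 3/2.
y(3) = 6/(3/2 + 2) = 12/7.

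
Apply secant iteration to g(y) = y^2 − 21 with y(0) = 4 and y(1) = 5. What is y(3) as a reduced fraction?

197/43

g(4) = −5, g(5) = 4. y(2) = 5 − 4·(5 − 4)/(4 − (−5)) = 41/9.
g(5) = 4, g(41/9) = −20/81. y(3) = (41/9) − (−20/81)·((41/9) − 5)/((−20/81) − 4) = 197/43.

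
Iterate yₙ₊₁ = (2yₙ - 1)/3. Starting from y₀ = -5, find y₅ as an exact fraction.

y₁ = (2·(-5) - 1)/3 = -11/3.
y₂ = (2·(-11/3) - 1)/3 = -25/9.
y₃ = (2·(-25/9) - 1)/3 = -59/27.
y₄ = (2·(-59/27) - 1)/3 = -145/81.
y₅ = (2·(-145/81) - 1)/3 = -371/243.

-371/243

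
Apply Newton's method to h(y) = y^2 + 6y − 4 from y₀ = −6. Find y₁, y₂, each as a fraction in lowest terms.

h'(y) = 2y + 6.
h(−6) = −4, h'(−6) = −6, so y₁ = (−6) − (−4)/(−6) = −20/3.
h(−20/3) = 4/9, h'(−20/3) = −22/3, so y₂ = (−20/3) − (4/9)/(−22/3) = −218/33.

y₁ = −20/3, y₂ = −218/33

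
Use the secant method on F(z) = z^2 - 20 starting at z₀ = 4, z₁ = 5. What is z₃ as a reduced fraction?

76/17

F(4) = -4, F(5) = 5. z₂ = 5 - 5·(5 - 4)/(5 - (-4)) = 40/9.
F(5) = 5, F(40/9) = -20/81. z₃ = (40/9) - (-20/81)·((40/9) - 5)/((-20/81) - 5) = 76/17.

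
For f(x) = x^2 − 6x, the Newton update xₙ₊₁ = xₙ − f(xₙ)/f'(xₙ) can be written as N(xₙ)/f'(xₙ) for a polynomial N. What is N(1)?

f'(x) = 2x − 6.
N(x) = x·f'(x) − f(x) = x·(2x − 6) − (x^2 − 6x) = x^2.
N(1) = 1.

1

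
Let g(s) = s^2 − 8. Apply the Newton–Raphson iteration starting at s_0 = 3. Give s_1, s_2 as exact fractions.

s_1 = 17/6, s_2 = 577/204

g'(s) = 2s.
g(3) = 1, g'(3) = 6, so s_1 = 3 − 1/6 = 17/6.
g(17/6) = 1/36, g'(17/6) = 17/3, so s_2 = (17/6) − (1/36)/(17/3) = 577/204.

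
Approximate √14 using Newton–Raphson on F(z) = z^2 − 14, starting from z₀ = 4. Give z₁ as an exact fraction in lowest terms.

15/4

F'(z) = 2z.
F(4) = 2, F'(4) = 8, so z₁ = 4 − 2/8 = 15/4.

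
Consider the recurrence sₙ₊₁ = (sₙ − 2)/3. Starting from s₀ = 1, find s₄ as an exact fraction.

s₁ = (1 − 2)/3 = −1/3.
s₂ = ((−1/3) − 2)/3 = −7/9.
s₃ = ((−7/9) − 2)/3 = −25/27.
s₄ = ((−25/27) − 2)/3 = −79/81.

−79/81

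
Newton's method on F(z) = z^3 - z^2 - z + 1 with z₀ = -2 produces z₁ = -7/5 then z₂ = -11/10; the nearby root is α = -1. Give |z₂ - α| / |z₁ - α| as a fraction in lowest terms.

z₁ - α = -7/5 - (-1) = -7/5 + 1 = -2/5, so |z₁ - α| = 2/5.
z₂ - α = -11/10 - (-1) = -11/10 + 1 = -1/10, so |z₂ - α| = 1/10.
Ratio = (1/10) / (2/5) = 1/4.

1/4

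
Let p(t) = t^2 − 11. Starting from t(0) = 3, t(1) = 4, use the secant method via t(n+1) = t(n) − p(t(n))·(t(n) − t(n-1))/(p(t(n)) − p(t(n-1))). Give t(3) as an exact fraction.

169/51

p(3) = −2, p(4) = 5. t(2) = 4 − 5·(4 − 3)/(5 − (−2)) = 23/7.
p(4) = 5, p(23/7) = −10/49. t(3) = (23/7) − (−10/49)·((23/7) − 4)/((−10/49) − 5) = 169/51.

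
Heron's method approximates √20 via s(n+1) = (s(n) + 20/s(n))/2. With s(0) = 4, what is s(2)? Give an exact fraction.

s(1) = (4 + 20/4)/2 = 9/2.
s(2) = (9/2 + 20/(9/2))/2 = 161/36.

161/36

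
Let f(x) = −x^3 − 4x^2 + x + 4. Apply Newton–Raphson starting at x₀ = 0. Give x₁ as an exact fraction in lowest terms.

f'(x) = −3x^2 − 8x + 1.
f(0) = 4, f'(0) = 1, so x₁ = 0 − 4/1 = −4.

−4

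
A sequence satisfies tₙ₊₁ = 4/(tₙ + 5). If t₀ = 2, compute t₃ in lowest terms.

156/223

t₁ = 4/(2 + 5) = 4/7.
t₂ = 4/(4/7 + 5) = 28/39.
t₃ = 4/(28/39 + 5) = 156/223.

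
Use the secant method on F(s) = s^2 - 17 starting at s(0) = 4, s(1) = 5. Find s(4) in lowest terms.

6263/1519

F(4) = -1, F(5) = 8. s(2) = 5 - 8·(5 - 4)/(8 - (-1)) = 37/9.
F(5) = 8, F(37/9) = -8/81. s(3) = (37/9) - (-8/81)·((37/9) - 5)/((-8/81) - 8) = 169/41.
F(37/9) = -8/81, F(169/41) = -16/1681. s(4) = (169/41) - (-16/1681)·((169/41) - (37/9))/((-16/1681) - (-8/81)) = 6263/1519.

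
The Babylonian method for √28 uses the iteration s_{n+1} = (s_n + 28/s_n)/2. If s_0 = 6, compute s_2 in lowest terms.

127/24

s_1 = (6 + 28/6)/2 = 16/3.
s_2 = (16/3 + 28/(16/3))/2 = 127/24.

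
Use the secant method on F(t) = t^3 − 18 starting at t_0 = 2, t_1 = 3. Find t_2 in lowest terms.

F(2) = −10, F(3) = 9. t_2 = 3 − 9·(3 − 2)/(9 − (−10)) = 48/19.

48/19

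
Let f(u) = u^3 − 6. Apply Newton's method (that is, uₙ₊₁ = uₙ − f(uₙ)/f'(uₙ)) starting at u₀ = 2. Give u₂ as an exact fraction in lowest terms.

1979/1089

f'(u) = 3u^2.
f(2) = 2, f'(2) = 12, so u₁ = 2 − 2/12 = 11/6.
f(11/6) = 35/216, f'(11/6) = 121/12, so u₂ = (11/6) − (35/216)/(121/12) = 1979/1089.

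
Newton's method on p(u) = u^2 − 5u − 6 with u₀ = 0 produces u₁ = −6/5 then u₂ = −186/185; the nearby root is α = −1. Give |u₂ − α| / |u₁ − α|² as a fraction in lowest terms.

5/37

u₁ − α = −6/5 − (−1) = −6/5 + 1 = −1/5, so |u₁ − α| = 1/5.
u₂ − α = −186/185 − (−1) = −186/185 + 1 = −1/185, so |u₂ − α| = 1/185.
|u₁ − α|² = 1/25.
Ratio = (1/185) / (1/25) = 5/37.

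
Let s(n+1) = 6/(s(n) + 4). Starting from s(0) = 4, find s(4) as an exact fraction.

300/257

s(1) = 6/(4 + 4) = 3/4.
s(2) = 6/(3/4 + 4) = 24/19.
s(3) = 6/(24/19 + 4) = 57/50.
s(4) = 6/(57/50 + 4) = 300/257.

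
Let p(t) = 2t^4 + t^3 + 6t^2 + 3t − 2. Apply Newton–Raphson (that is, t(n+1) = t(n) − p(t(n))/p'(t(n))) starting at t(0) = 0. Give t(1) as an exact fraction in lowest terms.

p'(t) = 8t^3 + 3t^2 + 12t + 3.
p(0) = −2, p'(0) = 3, so t(1) = 0 − (−2)/3 = 2/3.

2/3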